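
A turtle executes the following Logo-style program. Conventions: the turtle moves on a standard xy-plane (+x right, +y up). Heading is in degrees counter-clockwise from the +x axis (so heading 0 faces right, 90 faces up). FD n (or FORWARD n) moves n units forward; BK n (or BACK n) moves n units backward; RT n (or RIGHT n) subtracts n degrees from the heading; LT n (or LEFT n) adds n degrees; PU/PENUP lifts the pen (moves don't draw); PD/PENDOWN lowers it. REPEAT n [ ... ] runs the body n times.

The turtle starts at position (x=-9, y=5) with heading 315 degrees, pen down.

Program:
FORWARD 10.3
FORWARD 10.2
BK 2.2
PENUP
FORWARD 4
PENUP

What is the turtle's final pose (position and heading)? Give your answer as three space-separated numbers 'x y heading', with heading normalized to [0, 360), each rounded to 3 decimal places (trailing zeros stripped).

Executing turtle program step by step:
Start: pos=(-9,5), heading=315, pen down
FD 10.3: (-9,5) -> (-1.717,-2.283) [heading=315, draw]
FD 10.2: (-1.717,-2.283) -> (5.496,-9.496) [heading=315, draw]
BK 2.2: (5.496,-9.496) -> (3.94,-7.94) [heading=315, draw]
PU: pen up
FD 4: (3.94,-7.94) -> (6.768,-10.768) [heading=315, move]
PU: pen up
Final: pos=(6.768,-10.768), heading=315, 3 segment(s) drawn

Answer: 6.768 -10.768 315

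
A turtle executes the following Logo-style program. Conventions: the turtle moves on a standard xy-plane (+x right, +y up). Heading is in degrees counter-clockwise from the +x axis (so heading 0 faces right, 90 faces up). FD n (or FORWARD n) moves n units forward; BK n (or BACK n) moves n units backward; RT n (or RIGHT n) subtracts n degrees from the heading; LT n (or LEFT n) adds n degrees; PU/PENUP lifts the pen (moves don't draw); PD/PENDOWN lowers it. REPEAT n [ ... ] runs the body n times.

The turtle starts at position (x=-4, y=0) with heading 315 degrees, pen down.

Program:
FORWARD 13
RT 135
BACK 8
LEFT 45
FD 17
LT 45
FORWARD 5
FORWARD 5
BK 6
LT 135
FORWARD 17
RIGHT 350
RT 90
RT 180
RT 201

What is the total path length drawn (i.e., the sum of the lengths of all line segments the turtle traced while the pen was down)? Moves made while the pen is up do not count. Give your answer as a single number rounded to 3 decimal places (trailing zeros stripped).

Executing turtle program step by step:
Start: pos=(-4,0), heading=315, pen down
FD 13: (-4,0) -> (5.192,-9.192) [heading=315, draw]
RT 135: heading 315 -> 180
BK 8: (5.192,-9.192) -> (13.192,-9.192) [heading=180, draw]
LT 45: heading 180 -> 225
FD 17: (13.192,-9.192) -> (1.172,-21.213) [heading=225, draw]
LT 45: heading 225 -> 270
FD 5: (1.172,-21.213) -> (1.172,-26.213) [heading=270, draw]
FD 5: (1.172,-26.213) -> (1.172,-31.213) [heading=270, draw]
BK 6: (1.172,-31.213) -> (1.172,-25.213) [heading=270, draw]
LT 135: heading 270 -> 45
FD 17: (1.172,-25.213) -> (13.192,-13.192) [heading=45, draw]
RT 350: heading 45 -> 55
RT 90: heading 55 -> 325
RT 180: heading 325 -> 145
RT 201: heading 145 -> 304
Final: pos=(13.192,-13.192), heading=304, 7 segment(s) drawn

Segment lengths:
  seg 1: (-4,0) -> (5.192,-9.192), length = 13
  seg 2: (5.192,-9.192) -> (13.192,-9.192), length = 8
  seg 3: (13.192,-9.192) -> (1.172,-21.213), length = 17
  seg 4: (1.172,-21.213) -> (1.172,-26.213), length = 5
  seg 5: (1.172,-26.213) -> (1.172,-31.213), length = 5
  seg 6: (1.172,-31.213) -> (1.172,-25.213), length = 6
  seg 7: (1.172,-25.213) -> (13.192,-13.192), length = 17
Total = 71

Answer: 71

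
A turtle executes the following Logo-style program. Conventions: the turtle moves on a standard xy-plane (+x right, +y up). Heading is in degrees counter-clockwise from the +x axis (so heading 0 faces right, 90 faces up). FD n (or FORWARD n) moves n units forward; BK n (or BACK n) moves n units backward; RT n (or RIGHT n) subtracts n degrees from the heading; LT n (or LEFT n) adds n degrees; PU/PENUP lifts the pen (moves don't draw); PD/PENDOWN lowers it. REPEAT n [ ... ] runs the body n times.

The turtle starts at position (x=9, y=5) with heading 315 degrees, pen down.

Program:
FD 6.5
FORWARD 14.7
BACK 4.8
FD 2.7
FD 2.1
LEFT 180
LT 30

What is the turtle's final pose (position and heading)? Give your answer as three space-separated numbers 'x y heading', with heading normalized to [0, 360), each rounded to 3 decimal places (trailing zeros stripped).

Executing turtle program step by step:
Start: pos=(9,5), heading=315, pen down
FD 6.5: (9,5) -> (13.596,0.404) [heading=315, draw]
FD 14.7: (13.596,0.404) -> (23.991,-9.991) [heading=315, draw]
BK 4.8: (23.991,-9.991) -> (20.597,-6.597) [heading=315, draw]
FD 2.7: (20.597,-6.597) -> (22.506,-8.506) [heading=315, draw]
FD 2.1: (22.506,-8.506) -> (23.991,-9.991) [heading=315, draw]
LT 180: heading 315 -> 135
LT 30: heading 135 -> 165
Final: pos=(23.991,-9.991), heading=165, 5 segment(s) drawn

Answer: 23.991 -9.991 165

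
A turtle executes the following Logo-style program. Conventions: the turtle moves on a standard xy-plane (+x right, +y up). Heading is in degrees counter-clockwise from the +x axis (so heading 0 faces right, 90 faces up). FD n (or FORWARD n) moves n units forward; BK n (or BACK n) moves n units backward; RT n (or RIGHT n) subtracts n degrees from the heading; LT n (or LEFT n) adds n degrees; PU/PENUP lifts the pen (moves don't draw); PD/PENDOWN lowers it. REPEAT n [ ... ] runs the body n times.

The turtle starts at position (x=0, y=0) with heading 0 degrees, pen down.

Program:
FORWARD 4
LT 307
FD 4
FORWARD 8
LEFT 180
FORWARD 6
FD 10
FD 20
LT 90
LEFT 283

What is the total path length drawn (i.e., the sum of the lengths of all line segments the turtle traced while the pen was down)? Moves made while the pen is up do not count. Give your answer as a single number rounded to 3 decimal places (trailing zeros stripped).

Executing turtle program step by step:
Start: pos=(0,0), heading=0, pen down
FD 4: (0,0) -> (4,0) [heading=0, draw]
LT 307: heading 0 -> 307
FD 4: (4,0) -> (6.407,-3.195) [heading=307, draw]
FD 8: (6.407,-3.195) -> (11.222,-9.584) [heading=307, draw]
LT 180: heading 307 -> 127
FD 6: (11.222,-9.584) -> (7.611,-4.792) [heading=127, draw]
FD 10: (7.611,-4.792) -> (1.593,3.195) [heading=127, draw]
FD 20: (1.593,3.195) -> (-10.444,19.167) [heading=127, draw]
LT 90: heading 127 -> 217
LT 283: heading 217 -> 140
Final: pos=(-10.444,19.167), heading=140, 6 segment(s) drawn

Segment lengths:
  seg 1: (0,0) -> (4,0), length = 4
  seg 2: (4,0) -> (6.407,-3.195), length = 4
  seg 3: (6.407,-3.195) -> (11.222,-9.584), length = 8
  seg 4: (11.222,-9.584) -> (7.611,-4.792), length = 6
  seg 5: (7.611,-4.792) -> (1.593,3.195), length = 10
  seg 6: (1.593,3.195) -> (-10.444,19.167), length = 20
Total = 52

Answer: 52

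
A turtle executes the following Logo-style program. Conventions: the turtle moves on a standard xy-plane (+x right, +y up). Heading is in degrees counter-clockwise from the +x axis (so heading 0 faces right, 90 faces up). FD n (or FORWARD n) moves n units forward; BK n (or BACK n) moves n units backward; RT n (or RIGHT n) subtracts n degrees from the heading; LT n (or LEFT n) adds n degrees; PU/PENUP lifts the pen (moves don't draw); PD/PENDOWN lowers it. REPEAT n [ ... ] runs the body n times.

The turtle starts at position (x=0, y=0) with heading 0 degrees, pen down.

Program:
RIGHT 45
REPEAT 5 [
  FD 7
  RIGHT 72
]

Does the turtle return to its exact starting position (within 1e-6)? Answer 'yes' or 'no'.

Answer: yes

Derivation:
Executing turtle program step by step:
Start: pos=(0,0), heading=0, pen down
RT 45: heading 0 -> 315
REPEAT 5 [
  -- iteration 1/5 --
  FD 7: (0,0) -> (4.95,-4.95) [heading=315, draw]
  RT 72: heading 315 -> 243
  -- iteration 2/5 --
  FD 7: (4.95,-4.95) -> (1.772,-11.187) [heading=243, draw]
  RT 72: heading 243 -> 171
  -- iteration 3/5 --
  FD 7: (1.772,-11.187) -> (-5.142,-10.092) [heading=171, draw]
  RT 72: heading 171 -> 99
  -- iteration 4/5 --
  FD 7: (-5.142,-10.092) -> (-6.237,-3.178) [heading=99, draw]
  RT 72: heading 99 -> 27
  -- iteration 5/5 --
  FD 7: (-6.237,-3.178) -> (0,0) [heading=27, draw]
  RT 72: heading 27 -> 315
]
Final: pos=(0,0), heading=315, 5 segment(s) drawn

Start position: (0, 0)
Final position: (0, 0)
Distance = 0; < 1e-6 -> CLOSED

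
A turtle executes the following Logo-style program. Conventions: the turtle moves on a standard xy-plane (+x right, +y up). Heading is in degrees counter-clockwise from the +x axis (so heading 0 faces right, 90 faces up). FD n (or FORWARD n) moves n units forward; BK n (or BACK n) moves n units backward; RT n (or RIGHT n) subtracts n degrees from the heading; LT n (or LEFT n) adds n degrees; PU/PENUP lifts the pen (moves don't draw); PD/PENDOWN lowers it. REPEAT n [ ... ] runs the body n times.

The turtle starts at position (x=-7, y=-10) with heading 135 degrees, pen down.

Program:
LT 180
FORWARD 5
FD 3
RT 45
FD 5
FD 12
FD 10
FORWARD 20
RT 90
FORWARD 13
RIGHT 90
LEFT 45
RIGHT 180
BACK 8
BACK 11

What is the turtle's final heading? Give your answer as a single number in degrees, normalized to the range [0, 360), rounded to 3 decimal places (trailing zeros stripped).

Answer: 315

Derivation:
Executing turtle program step by step:
Start: pos=(-7,-10), heading=135, pen down
LT 180: heading 135 -> 315
FD 5: (-7,-10) -> (-3.464,-13.536) [heading=315, draw]
FD 3: (-3.464,-13.536) -> (-1.343,-15.657) [heading=315, draw]
RT 45: heading 315 -> 270
FD 5: (-1.343,-15.657) -> (-1.343,-20.657) [heading=270, draw]
FD 12: (-1.343,-20.657) -> (-1.343,-32.657) [heading=270, draw]
FD 10: (-1.343,-32.657) -> (-1.343,-42.657) [heading=270, draw]
FD 20: (-1.343,-42.657) -> (-1.343,-62.657) [heading=270, draw]
RT 90: heading 270 -> 180
FD 13: (-1.343,-62.657) -> (-14.343,-62.657) [heading=180, draw]
RT 90: heading 180 -> 90
LT 45: heading 90 -> 135
RT 180: heading 135 -> 315
BK 8: (-14.343,-62.657) -> (-20,-57) [heading=315, draw]
BK 11: (-20,-57) -> (-27.778,-49.222) [heading=315, draw]
Final: pos=(-27.778,-49.222), heading=315, 9 segment(s) drawn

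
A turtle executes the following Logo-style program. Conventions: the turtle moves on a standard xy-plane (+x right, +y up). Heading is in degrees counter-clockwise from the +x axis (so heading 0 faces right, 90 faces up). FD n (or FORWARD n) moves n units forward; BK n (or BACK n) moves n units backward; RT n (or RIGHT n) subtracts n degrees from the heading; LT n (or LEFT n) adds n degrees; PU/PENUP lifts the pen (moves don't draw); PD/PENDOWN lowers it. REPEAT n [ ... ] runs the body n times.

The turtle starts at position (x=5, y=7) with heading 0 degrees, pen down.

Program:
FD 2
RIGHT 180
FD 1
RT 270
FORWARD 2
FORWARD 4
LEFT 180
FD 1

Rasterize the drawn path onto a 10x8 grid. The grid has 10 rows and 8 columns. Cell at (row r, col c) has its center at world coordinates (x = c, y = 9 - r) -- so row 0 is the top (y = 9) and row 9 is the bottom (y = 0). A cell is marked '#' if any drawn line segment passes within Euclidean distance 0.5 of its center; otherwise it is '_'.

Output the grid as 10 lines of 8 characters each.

Segment 0: (5,7) -> (7,7)
Segment 1: (7,7) -> (6,7)
Segment 2: (6,7) -> (6,5)
Segment 3: (6,5) -> (6,1)
Segment 4: (6,1) -> (6,2)

Answer: ________
________
_____###
______#_
______#_
______#_
______#_
______#_
______#_
________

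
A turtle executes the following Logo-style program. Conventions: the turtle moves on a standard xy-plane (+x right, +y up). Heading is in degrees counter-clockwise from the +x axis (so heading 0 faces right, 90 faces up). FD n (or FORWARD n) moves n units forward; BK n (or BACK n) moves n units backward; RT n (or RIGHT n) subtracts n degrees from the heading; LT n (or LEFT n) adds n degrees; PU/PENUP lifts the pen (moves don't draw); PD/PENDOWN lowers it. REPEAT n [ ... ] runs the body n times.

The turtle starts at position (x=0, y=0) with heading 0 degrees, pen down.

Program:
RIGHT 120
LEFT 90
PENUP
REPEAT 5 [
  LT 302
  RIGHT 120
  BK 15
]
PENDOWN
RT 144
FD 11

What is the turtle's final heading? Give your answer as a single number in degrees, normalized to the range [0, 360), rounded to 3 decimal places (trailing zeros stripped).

Executing turtle program step by step:
Start: pos=(0,0), heading=0, pen down
RT 120: heading 0 -> 240
LT 90: heading 240 -> 330
PU: pen up
REPEAT 5 [
  -- iteration 1/5 --
  LT 302: heading 330 -> 272
  RT 120: heading 272 -> 152
  BK 15: (0,0) -> (13.244,-7.042) [heading=152, move]
  -- iteration 2/5 --
  LT 302: heading 152 -> 94
  RT 120: heading 94 -> 334
  BK 15: (13.244,-7.042) -> (-0.238,-0.467) [heading=334, move]
  -- iteration 3/5 --
  LT 302: heading 334 -> 276
  RT 120: heading 276 -> 156
  BK 15: (-0.238,-0.467) -> (13.465,-6.568) [heading=156, move]
  -- iteration 4/5 --
  LT 302: heading 156 -> 98
  RT 120: heading 98 -> 338
  BK 15: (13.465,-6.568) -> (-0.442,-0.948) [heading=338, move]
  -- iteration 5/5 --
  LT 302: heading 338 -> 280
  RT 120: heading 280 -> 160
  BK 15: (-0.442,-0.948) -> (13.653,-6.079) [heading=160, move]
]
PD: pen down
RT 144: heading 160 -> 16
FD 11: (13.653,-6.079) -> (24.227,-3.047) [heading=16, draw]
Final: pos=(24.227,-3.047), heading=16, 1 segment(s) drawn

Answer: 16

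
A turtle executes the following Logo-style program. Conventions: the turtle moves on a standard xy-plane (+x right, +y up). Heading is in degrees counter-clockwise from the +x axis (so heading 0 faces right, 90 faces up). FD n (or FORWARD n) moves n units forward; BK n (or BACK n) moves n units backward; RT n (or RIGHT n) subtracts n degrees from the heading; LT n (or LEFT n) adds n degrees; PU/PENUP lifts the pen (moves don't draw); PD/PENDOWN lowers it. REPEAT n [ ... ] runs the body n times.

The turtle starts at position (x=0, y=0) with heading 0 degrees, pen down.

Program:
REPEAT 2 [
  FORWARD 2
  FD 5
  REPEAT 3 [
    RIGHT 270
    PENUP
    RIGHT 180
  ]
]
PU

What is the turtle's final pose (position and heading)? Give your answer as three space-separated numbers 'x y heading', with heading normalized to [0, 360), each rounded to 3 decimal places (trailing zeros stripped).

Executing turtle program step by step:
Start: pos=(0,0), heading=0, pen down
REPEAT 2 [
  -- iteration 1/2 --
  FD 2: (0,0) -> (2,0) [heading=0, draw]
  FD 5: (2,0) -> (7,0) [heading=0, draw]
  REPEAT 3 [
    -- iteration 1/3 --
    RT 270: heading 0 -> 90
    PU: pen up
    RT 180: heading 90 -> 270
    -- iteration 2/3 --
    RT 270: heading 270 -> 0
    PU: pen up
    RT 180: heading 0 -> 180
    -- iteration 3/3 --
    RT 270: heading 180 -> 270
    PU: pen up
    RT 180: heading 270 -> 90
  ]
  -- iteration 2/2 --
  FD 2: (7,0) -> (7,2) [heading=90, move]
  FD 5: (7,2) -> (7,7) [heading=90, move]
  REPEAT 3 [
    -- iteration 1/3 --
    RT 270: heading 90 -> 180
    PU: pen up
    RT 180: heading 180 -> 0
    -- iteration 2/3 --
    RT 270: heading 0 -> 90
    PU: pen up
    RT 180: heading 90 -> 270
    -- iteration 3/3 --
    RT 270: heading 270 -> 0
    PU: pen up
    RT 180: heading 0 -> 180
  ]
]
PU: pen up
Final: pos=(7,7), heading=180, 2 segment(s) drawn

Answer: 7 7 180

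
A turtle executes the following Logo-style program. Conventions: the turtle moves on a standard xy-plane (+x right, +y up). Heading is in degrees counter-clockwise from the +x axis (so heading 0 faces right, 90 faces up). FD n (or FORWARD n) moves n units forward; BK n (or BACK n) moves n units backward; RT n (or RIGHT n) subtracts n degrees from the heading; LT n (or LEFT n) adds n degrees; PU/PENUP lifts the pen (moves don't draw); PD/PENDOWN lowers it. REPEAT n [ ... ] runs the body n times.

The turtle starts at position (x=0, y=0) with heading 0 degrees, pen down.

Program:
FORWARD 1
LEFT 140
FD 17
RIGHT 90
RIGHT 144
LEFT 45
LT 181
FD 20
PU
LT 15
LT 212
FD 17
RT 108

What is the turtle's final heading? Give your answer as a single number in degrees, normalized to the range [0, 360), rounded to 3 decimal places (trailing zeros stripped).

Executing turtle program step by step:
Start: pos=(0,0), heading=0, pen down
FD 1: (0,0) -> (1,0) [heading=0, draw]
LT 140: heading 0 -> 140
FD 17: (1,0) -> (-12.023,10.927) [heading=140, draw]
RT 90: heading 140 -> 50
RT 144: heading 50 -> 266
LT 45: heading 266 -> 311
LT 181: heading 311 -> 132
FD 20: (-12.023,10.927) -> (-25.405,25.79) [heading=132, draw]
PU: pen up
LT 15: heading 132 -> 147
LT 212: heading 147 -> 359
FD 17: (-25.405,25.79) -> (-8.408,25.494) [heading=359, move]
RT 108: heading 359 -> 251
Final: pos=(-8.408,25.494), heading=251, 3 segment(s) drawn

Answer: 251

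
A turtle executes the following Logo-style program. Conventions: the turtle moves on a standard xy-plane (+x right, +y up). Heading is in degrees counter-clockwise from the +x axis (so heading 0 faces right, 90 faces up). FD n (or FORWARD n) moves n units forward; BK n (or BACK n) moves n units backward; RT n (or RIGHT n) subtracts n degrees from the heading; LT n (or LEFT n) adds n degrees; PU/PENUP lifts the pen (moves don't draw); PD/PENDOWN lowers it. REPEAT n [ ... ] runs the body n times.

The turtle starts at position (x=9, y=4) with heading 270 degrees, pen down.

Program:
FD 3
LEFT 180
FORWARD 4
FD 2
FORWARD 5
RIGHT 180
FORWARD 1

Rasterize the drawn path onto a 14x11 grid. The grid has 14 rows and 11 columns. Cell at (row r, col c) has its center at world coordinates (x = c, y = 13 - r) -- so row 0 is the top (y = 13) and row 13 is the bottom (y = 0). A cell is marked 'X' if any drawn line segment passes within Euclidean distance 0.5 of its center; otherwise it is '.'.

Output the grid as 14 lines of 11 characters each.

Answer: ...........
.........X.
.........X.
.........X.
.........X.
.........X.
.........X.
.........X.
.........X.
.........X.
.........X.
.........X.
.........X.
...........

Derivation:
Segment 0: (9,4) -> (9,1)
Segment 1: (9,1) -> (9,5)
Segment 2: (9,5) -> (9,7)
Segment 3: (9,7) -> (9,12)
Segment 4: (9,12) -> (9,11)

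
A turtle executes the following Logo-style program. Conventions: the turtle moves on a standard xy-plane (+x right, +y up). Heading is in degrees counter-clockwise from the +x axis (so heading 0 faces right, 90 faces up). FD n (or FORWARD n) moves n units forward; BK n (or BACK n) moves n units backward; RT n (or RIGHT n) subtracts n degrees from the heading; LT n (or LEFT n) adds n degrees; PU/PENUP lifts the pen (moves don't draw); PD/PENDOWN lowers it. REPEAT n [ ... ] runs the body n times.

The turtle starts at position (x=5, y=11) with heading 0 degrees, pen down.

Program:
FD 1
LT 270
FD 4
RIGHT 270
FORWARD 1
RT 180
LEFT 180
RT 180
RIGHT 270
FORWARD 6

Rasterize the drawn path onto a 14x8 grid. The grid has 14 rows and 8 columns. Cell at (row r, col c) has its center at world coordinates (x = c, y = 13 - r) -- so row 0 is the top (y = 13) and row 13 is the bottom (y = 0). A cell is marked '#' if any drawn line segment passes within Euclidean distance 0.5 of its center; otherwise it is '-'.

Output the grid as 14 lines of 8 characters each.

Segment 0: (5,11) -> (6,11)
Segment 1: (6,11) -> (6,7)
Segment 2: (6,7) -> (7,7)
Segment 3: (7,7) -> (7,1)

Answer: --------
--------
-----##-
------#-
------#-
------#-
------##
-------#
-------#
-------#
-------#
-------#
-------#
--------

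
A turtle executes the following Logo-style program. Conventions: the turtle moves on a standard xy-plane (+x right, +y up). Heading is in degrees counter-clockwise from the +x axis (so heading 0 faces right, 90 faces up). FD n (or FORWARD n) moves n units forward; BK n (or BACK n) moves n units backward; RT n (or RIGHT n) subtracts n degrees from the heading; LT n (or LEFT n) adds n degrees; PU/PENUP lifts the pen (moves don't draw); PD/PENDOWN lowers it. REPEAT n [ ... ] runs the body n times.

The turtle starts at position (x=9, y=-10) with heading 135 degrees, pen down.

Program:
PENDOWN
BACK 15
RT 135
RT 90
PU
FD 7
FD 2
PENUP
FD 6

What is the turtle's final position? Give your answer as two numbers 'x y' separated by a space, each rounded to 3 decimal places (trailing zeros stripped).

Executing turtle program step by step:
Start: pos=(9,-10), heading=135, pen down
PD: pen down
BK 15: (9,-10) -> (19.607,-20.607) [heading=135, draw]
RT 135: heading 135 -> 0
RT 90: heading 0 -> 270
PU: pen up
FD 7: (19.607,-20.607) -> (19.607,-27.607) [heading=270, move]
FD 2: (19.607,-27.607) -> (19.607,-29.607) [heading=270, move]
PU: pen up
FD 6: (19.607,-29.607) -> (19.607,-35.607) [heading=270, move]
Final: pos=(19.607,-35.607), heading=270, 1 segment(s) drawn

Answer: 19.607 -35.607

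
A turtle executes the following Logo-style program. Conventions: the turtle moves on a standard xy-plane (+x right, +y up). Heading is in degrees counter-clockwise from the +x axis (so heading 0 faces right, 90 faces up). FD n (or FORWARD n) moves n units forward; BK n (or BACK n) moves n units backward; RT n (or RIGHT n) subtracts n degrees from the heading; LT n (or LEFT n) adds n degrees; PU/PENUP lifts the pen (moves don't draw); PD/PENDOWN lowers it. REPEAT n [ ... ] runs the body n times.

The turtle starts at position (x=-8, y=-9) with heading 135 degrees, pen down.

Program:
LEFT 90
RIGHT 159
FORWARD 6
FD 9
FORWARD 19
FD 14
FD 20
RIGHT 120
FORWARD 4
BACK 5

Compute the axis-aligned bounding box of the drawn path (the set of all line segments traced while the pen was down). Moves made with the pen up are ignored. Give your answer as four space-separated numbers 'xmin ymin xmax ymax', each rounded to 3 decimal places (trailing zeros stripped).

Answer: -8 -9 22.009 53.93

Derivation:
Executing turtle program step by step:
Start: pos=(-8,-9), heading=135, pen down
LT 90: heading 135 -> 225
RT 159: heading 225 -> 66
FD 6: (-8,-9) -> (-5.56,-3.519) [heading=66, draw]
FD 9: (-5.56,-3.519) -> (-1.899,4.703) [heading=66, draw]
FD 19: (-1.899,4.703) -> (5.829,22.061) [heading=66, draw]
FD 14: (5.829,22.061) -> (11.523,34.85) [heading=66, draw]
FD 20: (11.523,34.85) -> (19.658,53.121) [heading=66, draw]
RT 120: heading 66 -> 306
FD 4: (19.658,53.121) -> (22.009,49.885) [heading=306, draw]
BK 5: (22.009,49.885) -> (19.07,53.93) [heading=306, draw]
Final: pos=(19.07,53.93), heading=306, 7 segment(s) drawn

Segment endpoints: x in {-8, -5.56, -1.899, 5.829, 11.523, 19.07, 19.658, 22.009}, y in {-9, -3.519, 4.703, 22.061, 34.85, 49.885, 53.121, 53.93}
xmin=-8, ymin=-9, xmax=22.009, ymax=53.93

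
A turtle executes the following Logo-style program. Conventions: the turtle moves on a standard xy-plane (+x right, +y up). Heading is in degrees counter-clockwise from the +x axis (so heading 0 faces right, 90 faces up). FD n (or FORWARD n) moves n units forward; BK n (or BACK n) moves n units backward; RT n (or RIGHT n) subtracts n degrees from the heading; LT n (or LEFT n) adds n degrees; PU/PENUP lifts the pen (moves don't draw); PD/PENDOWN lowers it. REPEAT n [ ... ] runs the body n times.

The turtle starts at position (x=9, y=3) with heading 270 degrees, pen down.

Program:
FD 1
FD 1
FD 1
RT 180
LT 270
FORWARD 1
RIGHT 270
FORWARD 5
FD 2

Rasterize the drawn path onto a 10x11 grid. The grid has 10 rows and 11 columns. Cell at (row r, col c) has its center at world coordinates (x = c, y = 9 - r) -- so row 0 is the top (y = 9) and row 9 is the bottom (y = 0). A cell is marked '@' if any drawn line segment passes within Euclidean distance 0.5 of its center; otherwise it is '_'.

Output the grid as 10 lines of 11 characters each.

Answer: ___________
___________
__________@
__________@
__________@
__________@
_________@@
_________@@
_________@@
_________@@

Derivation:
Segment 0: (9,3) -> (9,2)
Segment 1: (9,2) -> (9,1)
Segment 2: (9,1) -> (9,0)
Segment 3: (9,0) -> (10,-0)
Segment 4: (10,-0) -> (10,5)
Segment 5: (10,5) -> (10,7)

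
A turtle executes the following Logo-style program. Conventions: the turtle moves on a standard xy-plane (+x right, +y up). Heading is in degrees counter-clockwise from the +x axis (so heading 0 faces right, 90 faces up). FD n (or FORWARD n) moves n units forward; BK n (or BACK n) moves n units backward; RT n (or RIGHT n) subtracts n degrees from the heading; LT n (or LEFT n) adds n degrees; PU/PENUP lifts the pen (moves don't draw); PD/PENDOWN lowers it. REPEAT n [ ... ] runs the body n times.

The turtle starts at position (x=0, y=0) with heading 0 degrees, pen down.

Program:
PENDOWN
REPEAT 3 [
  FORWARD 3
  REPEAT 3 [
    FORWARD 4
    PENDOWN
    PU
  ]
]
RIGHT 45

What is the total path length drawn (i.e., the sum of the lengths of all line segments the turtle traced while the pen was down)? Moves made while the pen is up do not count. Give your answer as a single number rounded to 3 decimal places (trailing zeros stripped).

Executing turtle program step by step:
Start: pos=(0,0), heading=0, pen down
PD: pen down
REPEAT 3 [
  -- iteration 1/3 --
  FD 3: (0,0) -> (3,0) [heading=0, draw]
  REPEAT 3 [
    -- iteration 1/3 --
    FD 4: (3,0) -> (7,0) [heading=0, draw]
    PD: pen down
    PU: pen up
    -- iteration 2/3 --
    FD 4: (7,0) -> (11,0) [heading=0, move]
    PD: pen down
    PU: pen up
    -- iteration 3/3 --
    FD 4: (11,0) -> (15,0) [heading=0, move]
    PD: pen down
    PU: pen up
  ]
  -- iteration 2/3 --
  FD 3: (15,0) -> (18,0) [heading=0, move]
  REPEAT 3 [
    -- iteration 1/3 --
    FD 4: (18,0) -> (22,0) [heading=0, move]
    PD: pen down
    PU: pen up
    -- iteration 2/3 --
    FD 4: (22,0) -> (26,0) [heading=0, move]
    PD: pen down
    PU: pen up
    -- iteration 3/3 --
    FD 4: (26,0) -> (30,0) [heading=0, move]
    PD: pen down
    PU: pen up
  ]
  -- iteration 3/3 --
  FD 3: (30,0) -> (33,0) [heading=0, move]
  REPEAT 3 [
    -- iteration 1/3 --
    FD 4: (33,0) -> (37,0) [heading=0, move]
    PD: pen down
    PU: pen up
    -- iteration 2/3 --
    FD 4: (37,0) -> (41,0) [heading=0, move]
    PD: pen down
    PU: pen up
    -- iteration 3/3 --
    FD 4: (41,0) -> (45,0) [heading=0, move]
    PD: pen down
    PU: pen up
  ]
]
RT 45: heading 0 -> 315
Final: pos=(45,0), heading=315, 2 segment(s) drawn

Segment lengths:
  seg 1: (0,0) -> (3,0), length = 3
  seg 2: (3,0) -> (7,0), length = 4
Total = 7

Answer: 7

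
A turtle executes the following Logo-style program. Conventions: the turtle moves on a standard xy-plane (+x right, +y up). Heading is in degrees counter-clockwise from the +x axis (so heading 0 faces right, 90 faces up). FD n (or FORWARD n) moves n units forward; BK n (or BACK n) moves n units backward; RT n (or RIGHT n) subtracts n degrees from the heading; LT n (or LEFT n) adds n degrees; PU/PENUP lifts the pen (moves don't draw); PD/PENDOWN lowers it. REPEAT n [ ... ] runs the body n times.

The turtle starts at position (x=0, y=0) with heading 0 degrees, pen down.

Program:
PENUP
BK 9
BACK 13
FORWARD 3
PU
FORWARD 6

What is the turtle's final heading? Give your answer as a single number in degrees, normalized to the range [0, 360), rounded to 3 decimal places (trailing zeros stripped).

Executing turtle program step by step:
Start: pos=(0,0), heading=0, pen down
PU: pen up
BK 9: (0,0) -> (-9,0) [heading=0, move]
BK 13: (-9,0) -> (-22,0) [heading=0, move]
FD 3: (-22,0) -> (-19,0) [heading=0, move]
PU: pen up
FD 6: (-19,0) -> (-13,0) [heading=0, move]
Final: pos=(-13,0), heading=0, 0 segment(s) drawn

Answer: 0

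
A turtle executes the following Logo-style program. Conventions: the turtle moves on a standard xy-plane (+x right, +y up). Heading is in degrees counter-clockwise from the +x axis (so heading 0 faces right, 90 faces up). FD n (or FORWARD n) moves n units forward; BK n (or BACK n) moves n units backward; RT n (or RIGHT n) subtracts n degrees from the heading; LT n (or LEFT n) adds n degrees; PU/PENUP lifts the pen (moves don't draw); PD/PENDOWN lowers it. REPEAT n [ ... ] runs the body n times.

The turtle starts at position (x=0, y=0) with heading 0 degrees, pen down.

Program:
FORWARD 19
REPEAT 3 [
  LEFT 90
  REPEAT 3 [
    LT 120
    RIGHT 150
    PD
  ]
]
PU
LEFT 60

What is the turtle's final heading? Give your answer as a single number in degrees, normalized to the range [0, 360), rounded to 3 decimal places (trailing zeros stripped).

Executing turtle program step by step:
Start: pos=(0,0), heading=0, pen down
FD 19: (0,0) -> (19,0) [heading=0, draw]
REPEAT 3 [
  -- iteration 1/3 --
  LT 90: heading 0 -> 90
  REPEAT 3 [
    -- iteration 1/3 --
    LT 120: heading 90 -> 210
    RT 150: heading 210 -> 60
    PD: pen down
    -- iteration 2/3 --
    LT 120: heading 60 -> 180
    RT 150: heading 180 -> 30
    PD: pen down
    -- iteration 3/3 --
    LT 120: heading 30 -> 150
    RT 150: heading 150 -> 0
    PD: pen down
  ]
  -- iteration 2/3 --
  LT 90: heading 0 -> 90
  REPEAT 3 [
    -- iteration 1/3 --
    LT 120: heading 90 -> 210
    RT 150: heading 210 -> 60
    PD: pen down
    -- iteration 2/3 --
    LT 120: heading 60 -> 180
    RT 150: heading 180 -> 30
    PD: pen down
    -- iteration 3/3 --
    LT 120: heading 30 -> 150
    RT 150: heading 150 -> 0
    PD: pen down
  ]
  -- iteration 3/3 --
  LT 90: heading 0 -> 90
  REPEAT 3 [
    -- iteration 1/3 --
    LT 120: heading 90 -> 210
    RT 150: heading 210 -> 60
    PD: pen down
    -- iteration 2/3 --
    LT 120: heading 60 -> 180
    RT 150: heading 180 -> 30
    PD: pen down
    -- iteration 3/3 --
    LT 120: heading 30 -> 150
    RT 150: heading 150 -> 0
    PD: pen down
  ]
]
PU: pen up
LT 60: heading 0 -> 60
Final: pos=(19,0), heading=60, 1 segment(s) drawn

Answer: 60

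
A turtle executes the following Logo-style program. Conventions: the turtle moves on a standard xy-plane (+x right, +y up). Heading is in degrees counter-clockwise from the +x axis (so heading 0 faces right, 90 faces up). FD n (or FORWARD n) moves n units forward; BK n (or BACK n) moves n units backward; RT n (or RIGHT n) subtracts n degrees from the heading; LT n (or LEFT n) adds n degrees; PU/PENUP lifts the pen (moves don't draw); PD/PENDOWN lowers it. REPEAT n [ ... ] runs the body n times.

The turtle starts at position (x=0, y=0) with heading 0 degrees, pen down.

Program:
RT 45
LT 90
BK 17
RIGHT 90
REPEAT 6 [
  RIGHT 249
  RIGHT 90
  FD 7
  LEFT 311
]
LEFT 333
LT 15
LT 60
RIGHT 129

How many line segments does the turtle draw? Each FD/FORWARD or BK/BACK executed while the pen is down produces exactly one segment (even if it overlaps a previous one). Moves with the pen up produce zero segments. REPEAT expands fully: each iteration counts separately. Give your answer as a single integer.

Executing turtle program step by step:
Start: pos=(0,0), heading=0, pen down
RT 45: heading 0 -> 315
LT 90: heading 315 -> 45
BK 17: (0,0) -> (-12.021,-12.021) [heading=45, draw]
RT 90: heading 45 -> 315
REPEAT 6 [
  -- iteration 1/6 --
  RT 249: heading 315 -> 66
  RT 90: heading 66 -> 336
  FD 7: (-12.021,-12.021) -> (-5.626,-14.868) [heading=336, draw]
  LT 311: heading 336 -> 287
  -- iteration 2/6 --
  RT 249: heading 287 -> 38
  RT 90: heading 38 -> 308
  FD 7: (-5.626,-14.868) -> (-1.316,-20.384) [heading=308, draw]
  LT 311: heading 308 -> 259
  -- iteration 3/6 --
  RT 249: heading 259 -> 10
  RT 90: heading 10 -> 280
  FD 7: (-1.316,-20.384) -> (-0.101,-27.278) [heading=280, draw]
  LT 311: heading 280 -> 231
  -- iteration 4/6 --
  RT 249: heading 231 -> 342
  RT 90: heading 342 -> 252
  FD 7: (-0.101,-27.278) -> (-2.264,-33.935) [heading=252, draw]
  LT 311: heading 252 -> 203
  -- iteration 5/6 --
  RT 249: heading 203 -> 314
  RT 90: heading 314 -> 224
  FD 7: (-2.264,-33.935) -> (-7.299,-38.798) [heading=224, draw]
  LT 311: heading 224 -> 175
  -- iteration 6/6 --
  RT 249: heading 175 -> 286
  RT 90: heading 286 -> 196
  FD 7: (-7.299,-38.798) -> (-14.028,-40.727) [heading=196, draw]
  LT 311: heading 196 -> 147
]
LT 333: heading 147 -> 120
LT 15: heading 120 -> 135
LT 60: heading 135 -> 195
RT 129: heading 195 -> 66
Final: pos=(-14.028,-40.727), heading=66, 7 segment(s) drawn
Segments drawn: 7

Answer: 7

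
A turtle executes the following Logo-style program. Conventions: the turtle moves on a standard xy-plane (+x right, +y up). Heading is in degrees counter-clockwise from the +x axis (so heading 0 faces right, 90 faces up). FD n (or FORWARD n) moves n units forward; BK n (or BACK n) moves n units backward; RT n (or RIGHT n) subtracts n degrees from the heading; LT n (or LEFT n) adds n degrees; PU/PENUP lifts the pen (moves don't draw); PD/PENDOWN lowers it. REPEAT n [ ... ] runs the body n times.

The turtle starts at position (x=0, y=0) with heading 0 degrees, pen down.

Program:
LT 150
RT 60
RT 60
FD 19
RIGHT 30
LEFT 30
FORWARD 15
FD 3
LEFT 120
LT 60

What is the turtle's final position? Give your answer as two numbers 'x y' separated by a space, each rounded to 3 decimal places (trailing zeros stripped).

Answer: 32.043 18.5

Derivation:
Executing turtle program step by step:
Start: pos=(0,0), heading=0, pen down
LT 150: heading 0 -> 150
RT 60: heading 150 -> 90
RT 60: heading 90 -> 30
FD 19: (0,0) -> (16.454,9.5) [heading=30, draw]
RT 30: heading 30 -> 0
LT 30: heading 0 -> 30
FD 15: (16.454,9.5) -> (29.445,17) [heading=30, draw]
FD 3: (29.445,17) -> (32.043,18.5) [heading=30, draw]
LT 120: heading 30 -> 150
LT 60: heading 150 -> 210
Final: pos=(32.043,18.5), heading=210, 3 segment(s) drawn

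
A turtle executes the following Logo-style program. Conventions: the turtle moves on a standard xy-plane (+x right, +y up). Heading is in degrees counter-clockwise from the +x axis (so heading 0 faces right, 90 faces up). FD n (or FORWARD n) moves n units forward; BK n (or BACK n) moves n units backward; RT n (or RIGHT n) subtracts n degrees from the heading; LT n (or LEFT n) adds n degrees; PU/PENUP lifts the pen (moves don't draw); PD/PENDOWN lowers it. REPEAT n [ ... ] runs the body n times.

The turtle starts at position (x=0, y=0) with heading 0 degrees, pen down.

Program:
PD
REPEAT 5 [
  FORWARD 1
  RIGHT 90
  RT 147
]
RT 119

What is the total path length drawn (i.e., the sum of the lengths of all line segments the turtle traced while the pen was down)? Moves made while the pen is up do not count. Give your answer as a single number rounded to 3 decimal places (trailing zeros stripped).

Executing turtle program step by step:
Start: pos=(0,0), heading=0, pen down
PD: pen down
REPEAT 5 [
  -- iteration 1/5 --
  FD 1: (0,0) -> (1,0) [heading=0, draw]
  RT 90: heading 0 -> 270
  RT 147: heading 270 -> 123
  -- iteration 2/5 --
  FD 1: (1,0) -> (0.455,0.839) [heading=123, draw]
  RT 90: heading 123 -> 33
  RT 147: heading 33 -> 246
  -- iteration 3/5 --
  FD 1: (0.455,0.839) -> (0.049,-0.075) [heading=246, draw]
  RT 90: heading 246 -> 156
  RT 147: heading 156 -> 9
  -- iteration 4/5 --
  FD 1: (0.049,-0.075) -> (1.036,0.082) [heading=9, draw]
  RT 90: heading 9 -> 279
  RT 147: heading 279 -> 132
  -- iteration 5/5 --
  FD 1: (1.036,0.082) -> (0.367,0.825) [heading=132, draw]
  RT 90: heading 132 -> 42
  RT 147: heading 42 -> 255
]
RT 119: heading 255 -> 136
Final: pos=(0.367,0.825), heading=136, 5 segment(s) drawn

Segment lengths:
  seg 1: (0,0) -> (1,0), length = 1
  seg 2: (1,0) -> (0.455,0.839), length = 1
  seg 3: (0.455,0.839) -> (0.049,-0.075), length = 1
  seg 4: (0.049,-0.075) -> (1.036,0.082), length = 1
  seg 5: (1.036,0.082) -> (0.367,0.825), length = 1
Total = 5

Answer: 5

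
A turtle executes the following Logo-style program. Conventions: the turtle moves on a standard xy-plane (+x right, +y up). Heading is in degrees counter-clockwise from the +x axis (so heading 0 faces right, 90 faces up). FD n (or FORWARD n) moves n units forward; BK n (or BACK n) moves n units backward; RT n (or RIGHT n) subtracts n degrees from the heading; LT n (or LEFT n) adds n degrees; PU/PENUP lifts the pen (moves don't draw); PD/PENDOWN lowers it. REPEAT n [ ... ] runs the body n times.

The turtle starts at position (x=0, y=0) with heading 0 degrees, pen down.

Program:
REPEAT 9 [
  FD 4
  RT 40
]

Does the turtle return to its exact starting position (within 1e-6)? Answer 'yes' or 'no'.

Executing turtle program step by step:
Start: pos=(0,0), heading=0, pen down
REPEAT 9 [
  -- iteration 1/9 --
  FD 4: (0,0) -> (4,0) [heading=0, draw]
  RT 40: heading 0 -> 320
  -- iteration 2/9 --
  FD 4: (4,0) -> (7.064,-2.571) [heading=320, draw]
  RT 40: heading 320 -> 280
  -- iteration 3/9 --
  FD 4: (7.064,-2.571) -> (7.759,-6.51) [heading=280, draw]
  RT 40: heading 280 -> 240
  -- iteration 4/9 --
  FD 4: (7.759,-6.51) -> (5.759,-9.974) [heading=240, draw]
  RT 40: heading 240 -> 200
  -- iteration 5/9 --
  FD 4: (5.759,-9.974) -> (2,-11.343) [heading=200, draw]
  RT 40: heading 200 -> 160
  -- iteration 6/9 --
  FD 4: (2,-11.343) -> (-1.759,-9.974) [heading=160, draw]
  RT 40: heading 160 -> 120
  -- iteration 7/9 --
  FD 4: (-1.759,-9.974) -> (-3.759,-6.51) [heading=120, draw]
  RT 40: heading 120 -> 80
  -- iteration 8/9 --
  FD 4: (-3.759,-6.51) -> (-3.064,-2.571) [heading=80, draw]
  RT 40: heading 80 -> 40
  -- iteration 9/9 --
  FD 4: (-3.064,-2.571) -> (0,0) [heading=40, draw]
  RT 40: heading 40 -> 0
]
Final: pos=(0,0), heading=0, 9 segment(s) drawn

Start position: (0, 0)
Final position: (0, 0)
Distance = 0; < 1e-6 -> CLOSED

Answer: yes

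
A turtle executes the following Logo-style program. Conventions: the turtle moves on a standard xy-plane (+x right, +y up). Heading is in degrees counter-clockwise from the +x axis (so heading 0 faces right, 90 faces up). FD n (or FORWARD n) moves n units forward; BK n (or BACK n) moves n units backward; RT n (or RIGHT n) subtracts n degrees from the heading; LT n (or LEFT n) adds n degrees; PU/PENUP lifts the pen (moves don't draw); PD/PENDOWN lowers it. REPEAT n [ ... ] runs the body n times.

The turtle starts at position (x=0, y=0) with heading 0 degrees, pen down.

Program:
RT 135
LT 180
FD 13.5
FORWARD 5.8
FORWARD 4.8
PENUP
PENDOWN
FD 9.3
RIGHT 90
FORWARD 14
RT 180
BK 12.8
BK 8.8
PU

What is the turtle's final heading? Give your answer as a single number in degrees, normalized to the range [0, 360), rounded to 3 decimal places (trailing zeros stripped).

Answer: 135

Derivation:
Executing turtle program step by step:
Start: pos=(0,0), heading=0, pen down
RT 135: heading 0 -> 225
LT 180: heading 225 -> 45
FD 13.5: (0,0) -> (9.546,9.546) [heading=45, draw]
FD 5.8: (9.546,9.546) -> (13.647,13.647) [heading=45, draw]
FD 4.8: (13.647,13.647) -> (17.041,17.041) [heading=45, draw]
PU: pen up
PD: pen down
FD 9.3: (17.041,17.041) -> (23.617,23.617) [heading=45, draw]
RT 90: heading 45 -> 315
FD 14: (23.617,23.617) -> (33.517,13.718) [heading=315, draw]
RT 180: heading 315 -> 135
BK 12.8: (33.517,13.718) -> (42.568,4.667) [heading=135, draw]
BK 8.8: (42.568,4.667) -> (48.79,-1.556) [heading=135, draw]
PU: pen up
Final: pos=(48.79,-1.556), heading=135, 7 segment(s) drawn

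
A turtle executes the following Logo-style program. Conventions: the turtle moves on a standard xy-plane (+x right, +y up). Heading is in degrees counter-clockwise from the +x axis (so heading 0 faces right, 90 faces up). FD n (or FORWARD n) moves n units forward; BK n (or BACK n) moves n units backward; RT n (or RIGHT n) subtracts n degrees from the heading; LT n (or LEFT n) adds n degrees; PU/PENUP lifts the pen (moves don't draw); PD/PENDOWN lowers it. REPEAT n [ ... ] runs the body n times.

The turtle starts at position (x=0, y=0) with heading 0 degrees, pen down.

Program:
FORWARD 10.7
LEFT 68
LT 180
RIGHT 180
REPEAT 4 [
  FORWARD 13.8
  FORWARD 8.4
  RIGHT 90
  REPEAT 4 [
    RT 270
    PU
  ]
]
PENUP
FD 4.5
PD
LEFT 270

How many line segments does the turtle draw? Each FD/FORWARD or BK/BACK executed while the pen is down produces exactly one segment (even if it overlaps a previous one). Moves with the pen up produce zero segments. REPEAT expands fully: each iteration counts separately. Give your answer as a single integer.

Answer: 3

Derivation:
Executing turtle program step by step:
Start: pos=(0,0), heading=0, pen down
FD 10.7: (0,0) -> (10.7,0) [heading=0, draw]
LT 68: heading 0 -> 68
LT 180: heading 68 -> 248
RT 180: heading 248 -> 68
REPEAT 4 [
  -- iteration 1/4 --
  FD 13.8: (10.7,0) -> (15.87,12.795) [heading=68, draw]
  FD 8.4: (15.87,12.795) -> (19.016,20.583) [heading=68, draw]
  RT 90: heading 68 -> 338
  REPEAT 4 [
    -- iteration 1/4 --
    RT 270: heading 338 -> 68
    PU: pen up
    -- iteration 2/4 --
    RT 270: heading 68 -> 158
    PU: pen up
    -- iteration 3/4 --
    RT 270: heading 158 -> 248
    PU: pen up
    -- iteration 4/4 --
    RT 270: heading 248 -> 338
    PU: pen up
  ]
  -- iteration 2/4 --
  FD 13.8: (19.016,20.583) -> (31.811,15.414) [heading=338, move]
  FD 8.4: (31.811,15.414) -> (39.6,12.267) [heading=338, move]
  RT 90: heading 338 -> 248
  REPEAT 4 [
    -- iteration 1/4 --
    RT 270: heading 248 -> 338
    PU: pen up
    -- iteration 2/4 --
    RT 270: heading 338 -> 68
    PU: pen up
    -- iteration 3/4 --
    RT 270: heading 68 -> 158
    PU: pen up
    -- iteration 4/4 --
    RT 270: heading 158 -> 248
    PU: pen up
  ]
  -- iteration 3/4 --
  FD 13.8: (39.6,12.267) -> (34.43,-0.528) [heading=248, move]
  FD 8.4: (34.43,-0.528) -> (31.283,-8.316) [heading=248, move]
  RT 90: heading 248 -> 158
  REPEAT 4 [
    -- iteration 1/4 --
    RT 270: heading 158 -> 248
    PU: pen up
    -- iteration 2/4 --
    RT 270: heading 248 -> 338
    PU: pen up
    -- iteration 3/4 --
    RT 270: heading 338 -> 68
    PU: pen up
    -- iteration 4/4 --
    RT 270: heading 68 -> 158
    PU: pen up
  ]
  -- iteration 4/4 --
  FD 13.8: (31.283,-8.316) -> (18.488,-3.147) [heading=158, move]
  FD 8.4: (18.488,-3.147) -> (10.7,0) [heading=158, move]
  RT 90: heading 158 -> 68
  REPEAT 4 [
    -- iteration 1/4 --
    RT 270: heading 68 -> 158
    PU: pen up
    -- iteration 2/4 --
    RT 270: heading 158 -> 248
    PU: pen up
    -- iteration 3/4 --
    RT 270: heading 248 -> 338
    PU: pen up
    -- iteration 4/4 --
    RT 270: heading 338 -> 68
    PU: pen up
  ]
]
PU: pen up
FD 4.5: (10.7,0) -> (12.386,4.172) [heading=68, move]
PD: pen down
LT 270: heading 68 -> 338
Final: pos=(12.386,4.172), heading=338, 3 segment(s) drawn
Segments drawn: 3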